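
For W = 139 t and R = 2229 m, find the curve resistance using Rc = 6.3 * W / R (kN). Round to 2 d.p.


Rc = 6.3 * W / R
Rc = 6.3 * 139 / 2229
Rc = 875.7 / 2229
Rc = 0.39 kN

0.39


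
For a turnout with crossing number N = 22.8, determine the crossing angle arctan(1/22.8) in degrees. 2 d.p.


1/N = 1/22.8 = 0.04386
angle = arctan(0.04386) = 0.043832 rad
angle = 0.043832 * 180/pi = 2.51 degrees

2.51


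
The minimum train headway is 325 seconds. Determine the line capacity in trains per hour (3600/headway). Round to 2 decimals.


Capacity = 3600 / headway
Capacity = 3600 / 325
Capacity = 11.08 trains/hour

11.08


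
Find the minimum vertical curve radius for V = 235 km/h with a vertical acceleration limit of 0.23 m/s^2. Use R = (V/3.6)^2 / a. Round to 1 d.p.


Convert speed: V = 235 / 3.6 = 65.2778 m/s
V^2 = 4261.1883 m^2/s^2
R_v = 4261.1883 / 0.23
R_v = 18526.9 m

18526.9


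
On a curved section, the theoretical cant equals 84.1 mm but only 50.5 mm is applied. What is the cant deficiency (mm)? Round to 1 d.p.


Cant deficiency = equilibrium cant - actual cant
CD = 84.1 - 50.5
CD = 33.6 mm

33.6


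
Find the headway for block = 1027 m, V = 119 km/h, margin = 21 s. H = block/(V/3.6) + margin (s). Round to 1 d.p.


V = 119 / 3.6 = 33.0556 m/s
Block traversal time = 1027 / 33.0556 = 31.0689 s
Headway = 31.0689 + 21
Headway = 52.1 s

52.1


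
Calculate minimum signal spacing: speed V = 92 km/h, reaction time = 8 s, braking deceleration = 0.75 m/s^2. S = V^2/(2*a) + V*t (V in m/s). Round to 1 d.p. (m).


V = 92 / 3.6 = 25.5556 m/s
Braking distance = 25.5556^2 / (2*0.75) = 435.3909 m
Sighting distance = 25.5556 * 8 = 204.4444 m
S = 435.3909 + 204.4444 = 639.8 m

639.8


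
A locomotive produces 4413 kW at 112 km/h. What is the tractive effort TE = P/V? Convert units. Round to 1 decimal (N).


Convert: P = 4413 kW = 4413000 W
V = 112 / 3.6 = 31.1111 m/s
TE = 4413000 / 31.1111
TE = 141846.4 N

141846.4


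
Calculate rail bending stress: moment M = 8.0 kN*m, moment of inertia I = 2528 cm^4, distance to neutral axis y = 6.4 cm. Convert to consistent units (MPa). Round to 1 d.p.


Convert units:
M = 8.0 kN*m = 8000000 N*mm
y = 6.4 cm = 64 mm
I = 2528 cm^4 = 25280000 mm^4
sigma = 8000000 * 64 / 25280000
sigma = 20.3 MPa

20.3


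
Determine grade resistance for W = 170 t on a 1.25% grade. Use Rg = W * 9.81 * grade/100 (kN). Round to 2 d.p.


Rg = W * 9.81 * grade / 100
Rg = 170 * 9.81 * 1.25 / 100
Rg = 1667.7 * 0.0125
Rg = 20.85 kN

20.85


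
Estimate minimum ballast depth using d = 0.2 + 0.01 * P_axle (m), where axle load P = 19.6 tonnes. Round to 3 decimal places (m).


d = 0.2 + 0.01 * 19.6
d = 0.2 + 0.196
d = 0.396 m

0.396


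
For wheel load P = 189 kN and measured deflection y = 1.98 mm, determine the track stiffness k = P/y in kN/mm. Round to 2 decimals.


Track stiffness k = P / y
k = 189 / 1.98
k = 95.45 kN/mm

95.45


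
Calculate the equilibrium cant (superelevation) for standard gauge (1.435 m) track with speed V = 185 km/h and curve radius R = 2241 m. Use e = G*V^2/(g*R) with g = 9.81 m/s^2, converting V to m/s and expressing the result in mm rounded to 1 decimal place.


Convert speed: V = 185 / 3.6 = 51.3889 m/s
Apply formula: e = 1.435 * 51.3889^2 / (9.81 * 2241)
e = 1.435 * 2640.8179 / 21984.21
e = 0.172377 m = 172.4 mm

172.4


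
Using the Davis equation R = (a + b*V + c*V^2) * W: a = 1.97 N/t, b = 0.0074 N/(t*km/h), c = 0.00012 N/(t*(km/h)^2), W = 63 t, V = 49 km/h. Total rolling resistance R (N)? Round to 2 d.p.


b*V = 0.0074 * 49 = 0.3626
c*V^2 = 0.00012 * 2401 = 0.28812
R_per_t = 1.97 + 0.3626 + 0.28812 = 2.62072 N/t
R_total = 2.62072 * 63 = 165.11 N

165.11


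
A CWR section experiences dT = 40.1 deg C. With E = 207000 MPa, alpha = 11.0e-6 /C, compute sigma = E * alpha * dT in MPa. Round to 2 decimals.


sigma = E * alpha * dT
sigma = 207000 * 11.0e-6 * 40.1
sigma = 2.277 * 40.1
sigma = 91.31 MPa

91.31


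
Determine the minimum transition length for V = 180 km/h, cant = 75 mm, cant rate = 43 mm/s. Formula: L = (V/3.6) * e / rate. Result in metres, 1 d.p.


Convert speed: V = 180 / 3.6 = 50.0 m/s
L = 50.0 * 75 / 43
L = 3750.0 / 43
L = 87.2 m

87.2


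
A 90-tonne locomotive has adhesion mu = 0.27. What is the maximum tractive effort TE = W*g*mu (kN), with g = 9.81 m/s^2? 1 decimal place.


TE_max = W * g * mu
TE_max = 90 * 9.81 * 0.27
TE_max = 882.9 * 0.27
TE_max = 238.4 kN

238.4


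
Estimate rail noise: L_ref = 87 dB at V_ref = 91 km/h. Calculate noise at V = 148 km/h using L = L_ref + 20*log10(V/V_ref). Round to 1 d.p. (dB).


V/V_ref = 148 / 91 = 1.626374
log10(1.626374) = 0.21122
20 * 0.21122 = 4.2244
L = 87 + 4.2244 = 91.2 dB

91.2


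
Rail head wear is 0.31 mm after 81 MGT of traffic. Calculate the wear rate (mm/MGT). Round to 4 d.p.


Wear rate = total wear / cumulative tonnage
Rate = 0.31 / 81
Rate = 0.0038 mm/MGT

0.0038


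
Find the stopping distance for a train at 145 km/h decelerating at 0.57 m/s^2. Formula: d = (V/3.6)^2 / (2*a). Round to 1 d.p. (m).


Convert speed: V = 145 / 3.6 = 40.2778 m/s
V^2 = 1622.2994
d = 1622.2994 / (2 * 0.57)
d = 1622.2994 / 1.14
d = 1423.1 m

1423.1


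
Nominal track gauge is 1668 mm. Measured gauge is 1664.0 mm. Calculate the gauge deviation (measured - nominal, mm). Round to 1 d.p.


Deviation = measured - nominal
Deviation = 1664.0 - 1668
Deviation = -4.0 mm

-4.0


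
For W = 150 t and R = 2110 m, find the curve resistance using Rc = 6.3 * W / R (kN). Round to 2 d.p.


Rc = 6.3 * W / R
Rc = 6.3 * 150 / 2110
Rc = 945.0 / 2110
Rc = 0.45 kN

0.45


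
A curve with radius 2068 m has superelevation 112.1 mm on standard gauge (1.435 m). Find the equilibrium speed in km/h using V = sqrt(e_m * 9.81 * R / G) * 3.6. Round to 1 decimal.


Convert cant: e = 112.1 mm = 0.1121 m
V_ms = sqrt(0.1121 * 9.81 * 2068 / 1.435)
V_ms = sqrt(1584.795587) = 39.8095 m/s
V = 39.8095 * 3.6 = 143.3 km/h

143.3


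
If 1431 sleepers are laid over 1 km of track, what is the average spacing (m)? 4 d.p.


Spacing = 1000 m / number of sleepers
Spacing = 1000 / 1431
Spacing = 0.6988 m

0.6988


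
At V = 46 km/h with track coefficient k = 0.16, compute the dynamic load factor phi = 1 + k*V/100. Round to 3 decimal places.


phi = 1 + k * V / 100
phi = 1 + 0.16 * 46 / 100
phi = 1 + 0.0736
phi = 1.074

1.074


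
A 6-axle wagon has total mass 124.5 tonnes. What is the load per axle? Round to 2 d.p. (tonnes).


Load per axle = total weight / number of axles
Load = 124.5 / 6
Load = 20.75 tonnes

20.75


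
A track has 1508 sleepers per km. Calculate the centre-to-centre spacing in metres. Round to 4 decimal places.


Spacing = 1000 m / number of sleepers
Spacing = 1000 / 1508
Spacing = 0.6631 m

0.6631


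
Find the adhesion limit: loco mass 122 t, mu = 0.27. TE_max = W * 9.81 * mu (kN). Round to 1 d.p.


TE_max = W * g * mu
TE_max = 122 * 9.81 * 0.27
TE_max = 1196.82 * 0.27
TE_max = 323.1 kN

323.1


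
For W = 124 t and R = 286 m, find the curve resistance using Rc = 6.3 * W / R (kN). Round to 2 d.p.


Rc = 6.3 * W / R
Rc = 6.3 * 124 / 286
Rc = 781.2 / 286
Rc = 2.73 kN

2.73


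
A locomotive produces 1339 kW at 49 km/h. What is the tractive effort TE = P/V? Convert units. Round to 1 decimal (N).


Convert: P = 1339 kW = 1339000 W
V = 49 / 3.6 = 13.6111 m/s
TE = 1339000 / 13.6111
TE = 98375.5 N

98375.5


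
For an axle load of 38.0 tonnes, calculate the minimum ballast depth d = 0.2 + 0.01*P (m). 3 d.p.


d = 0.2 + 0.01 * 38.0
d = 0.2 + 0.38
d = 0.580 m

0.580


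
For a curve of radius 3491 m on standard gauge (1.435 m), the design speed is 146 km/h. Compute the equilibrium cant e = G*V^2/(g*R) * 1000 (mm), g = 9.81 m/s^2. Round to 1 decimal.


Convert speed: V = 146 / 3.6 = 40.5556 m/s
Apply formula: e = 1.435 * 40.5556^2 / (9.81 * 3491)
e = 1.435 * 1644.7531 / 34246.71
e = 0.068918 m = 68.9 mm

68.9


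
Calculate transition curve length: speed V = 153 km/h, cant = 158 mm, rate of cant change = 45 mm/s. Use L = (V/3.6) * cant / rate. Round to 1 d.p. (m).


Convert speed: V = 153 / 3.6 = 42.5 m/s
L = 42.5 * 158 / 45
L = 6715.0 / 45
L = 149.2 m

149.2


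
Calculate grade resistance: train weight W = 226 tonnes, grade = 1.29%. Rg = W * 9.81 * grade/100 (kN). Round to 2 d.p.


Rg = W * 9.81 * grade / 100
Rg = 226 * 9.81 * 1.29 / 100
Rg = 2217.06 * 0.0129
Rg = 28.60 kN

28.60


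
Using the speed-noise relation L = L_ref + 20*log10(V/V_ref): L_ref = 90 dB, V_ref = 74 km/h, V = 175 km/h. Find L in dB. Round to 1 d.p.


V/V_ref = 175 / 74 = 2.364865
log10(2.364865) = 0.373806
20 * 0.373806 = 7.4761
L = 90 + 7.4761 = 97.5 dB

97.5


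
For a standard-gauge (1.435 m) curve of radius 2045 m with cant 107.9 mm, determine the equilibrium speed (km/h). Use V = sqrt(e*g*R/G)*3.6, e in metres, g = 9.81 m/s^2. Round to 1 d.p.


Convert cant: e = 107.9 mm = 0.1079 m
V_ms = sqrt(0.1079 * 9.81 * 2045 / 1.435)
V_ms = sqrt(1508.453279) = 38.8388 m/s
V = 38.8388 * 3.6 = 139.8 km/h

139.8


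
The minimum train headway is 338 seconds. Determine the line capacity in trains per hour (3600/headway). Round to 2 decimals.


Capacity = 3600 / headway
Capacity = 3600 / 338
Capacity = 10.65 trains/hour

10.65


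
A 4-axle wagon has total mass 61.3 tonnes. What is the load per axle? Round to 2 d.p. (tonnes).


Load per axle = total weight / number of axles
Load = 61.3 / 4
Load = 15.33 tonnes

15.33


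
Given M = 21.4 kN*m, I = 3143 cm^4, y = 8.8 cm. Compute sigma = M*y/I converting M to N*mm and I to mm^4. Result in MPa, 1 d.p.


Convert units:
M = 21.4 kN*m = 21400000 N*mm
y = 8.8 cm = 88 mm
I = 3143 cm^4 = 31430000 mm^4
sigma = 21400000 * 88 / 31430000
sigma = 59.9 MPa

59.9


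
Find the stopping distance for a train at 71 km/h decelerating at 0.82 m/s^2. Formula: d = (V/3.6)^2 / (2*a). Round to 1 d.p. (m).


Convert speed: V = 71 / 3.6 = 19.7222 m/s
V^2 = 388.966
d = 388.966 / (2 * 0.82)
d = 388.966 / 1.64
d = 237.2 m

237.2


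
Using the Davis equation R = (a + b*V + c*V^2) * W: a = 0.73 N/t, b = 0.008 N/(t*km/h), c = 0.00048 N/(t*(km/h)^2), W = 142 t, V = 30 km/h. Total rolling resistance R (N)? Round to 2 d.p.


b*V = 0.008 * 30 = 0.24
c*V^2 = 0.00048 * 900 = 0.432
R_per_t = 0.73 + 0.24 + 0.432 = 1.402 N/t
R_total = 1.402 * 142 = 199.08 N

199.08


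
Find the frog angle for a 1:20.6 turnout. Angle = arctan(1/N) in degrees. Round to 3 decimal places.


1/N = 1/20.6 = 0.048544
angle = arctan(0.048544) = 0.048506 rad
angle = 0.048506 * 180/pi = 2.779 degrees

2.779


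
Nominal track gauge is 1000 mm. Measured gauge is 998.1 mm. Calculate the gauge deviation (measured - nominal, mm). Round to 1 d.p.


Deviation = measured - nominal
Deviation = 998.1 - 1000
Deviation = -1.9 mm

-1.9


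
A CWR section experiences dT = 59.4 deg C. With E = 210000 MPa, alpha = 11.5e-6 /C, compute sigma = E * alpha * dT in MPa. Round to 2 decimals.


sigma = E * alpha * dT
sigma = 210000 * 11.5e-6 * 59.4
sigma = 2.415 * 59.4
sigma = 143.45 MPa

143.45


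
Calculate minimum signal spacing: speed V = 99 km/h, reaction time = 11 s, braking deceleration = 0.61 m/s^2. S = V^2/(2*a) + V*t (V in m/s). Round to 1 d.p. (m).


V = 99 / 3.6 = 27.5 m/s
Braking distance = 27.5^2 / (2*0.61) = 619.877 m
Sighting distance = 27.5 * 11 = 302.5 m
S = 619.877 + 302.5 = 922.4 m

922.4


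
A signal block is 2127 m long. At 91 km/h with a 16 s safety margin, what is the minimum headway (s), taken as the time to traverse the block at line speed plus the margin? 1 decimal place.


V = 91 / 3.6 = 25.2778 m/s
Block traversal time = 2127 / 25.2778 = 84.1451 s
Headway = 84.1451 + 16
Headway = 100.1 s

100.1


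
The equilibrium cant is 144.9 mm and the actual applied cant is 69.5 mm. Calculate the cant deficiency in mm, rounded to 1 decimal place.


Cant deficiency = equilibrium cant - actual cant
CD = 144.9 - 69.5
CD = 75.4 mm

75.4


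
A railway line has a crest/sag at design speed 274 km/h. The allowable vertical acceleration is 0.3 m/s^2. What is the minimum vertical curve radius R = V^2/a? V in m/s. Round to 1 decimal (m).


Convert speed: V = 274 / 3.6 = 76.1111 m/s
V^2 = 5792.9012 m^2/s^2
R_v = 5792.9012 / 0.3
R_v = 19309.7 m

19309.7


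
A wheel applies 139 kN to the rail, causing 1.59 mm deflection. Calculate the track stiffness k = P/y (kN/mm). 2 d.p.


Track stiffness k = P / y
k = 139 / 1.59
k = 87.42 kN/mm

87.42


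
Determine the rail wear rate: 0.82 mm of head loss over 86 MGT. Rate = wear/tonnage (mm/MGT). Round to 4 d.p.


Wear rate = total wear / cumulative tonnage
Rate = 0.82 / 86
Rate = 0.0095 mm/MGT

0.0095


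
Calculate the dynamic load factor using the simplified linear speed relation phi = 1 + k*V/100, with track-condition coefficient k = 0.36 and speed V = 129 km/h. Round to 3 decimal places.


phi = 1 + k * V / 100
phi = 1 + 0.36 * 129 / 100
phi = 1 + 0.4644
phi = 1.464

1.464


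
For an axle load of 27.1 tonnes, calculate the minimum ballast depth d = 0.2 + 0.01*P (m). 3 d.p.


d = 0.2 + 0.01 * 27.1
d = 0.2 + 0.271
d = 0.471 m

0.471


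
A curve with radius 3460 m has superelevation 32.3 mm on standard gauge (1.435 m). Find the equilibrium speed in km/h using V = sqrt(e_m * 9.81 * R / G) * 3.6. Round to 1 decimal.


Convert cant: e = 32.3 mm = 0.0323 m
V_ms = sqrt(0.0323 * 9.81 * 3460 / 1.435)
V_ms = sqrt(764.004167) = 27.6406 m/s
V = 27.6406 * 3.6 = 99.5 km/h

99.5


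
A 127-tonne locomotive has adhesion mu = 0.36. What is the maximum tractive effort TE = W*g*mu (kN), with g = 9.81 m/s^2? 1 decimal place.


TE_max = W * g * mu
TE_max = 127 * 9.81 * 0.36
TE_max = 1245.87 * 0.36
TE_max = 448.5 kN

448.5


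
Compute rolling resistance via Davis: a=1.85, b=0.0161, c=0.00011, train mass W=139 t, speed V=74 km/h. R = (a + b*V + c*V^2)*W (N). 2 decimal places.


b*V = 0.0161 * 74 = 1.1914
c*V^2 = 0.00011 * 5476 = 0.60236
R_per_t = 1.85 + 1.1914 + 0.60236 = 3.64376 N/t
R_total = 3.64376 * 139 = 506.48 N

506.48


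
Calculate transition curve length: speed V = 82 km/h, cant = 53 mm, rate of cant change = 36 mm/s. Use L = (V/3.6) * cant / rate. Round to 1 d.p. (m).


Convert speed: V = 82 / 3.6 = 22.7778 m/s
L = 22.7778 * 53 / 36
L = 1207.2222 / 36
L = 33.5 m

33.5


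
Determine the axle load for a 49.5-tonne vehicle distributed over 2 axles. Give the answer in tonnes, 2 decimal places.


Load per axle = total weight / number of axles
Load = 49.5 / 2
Load = 24.75 tonnes

24.75


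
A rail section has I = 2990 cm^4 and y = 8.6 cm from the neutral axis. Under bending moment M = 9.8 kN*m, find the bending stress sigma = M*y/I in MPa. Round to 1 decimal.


Convert units:
M = 9.8 kN*m = 9800000 N*mm
y = 8.6 cm = 86 mm
I = 2990 cm^4 = 29900000 mm^4
sigma = 9800000 * 86 / 29900000
sigma = 28.2 MPa

28.2


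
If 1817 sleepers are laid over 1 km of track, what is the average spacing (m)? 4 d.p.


Spacing = 1000 m / number of sleepers
Spacing = 1000 / 1817
Spacing = 0.5504 m

0.5504


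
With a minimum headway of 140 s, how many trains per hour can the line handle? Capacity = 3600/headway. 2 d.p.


Capacity = 3600 / headway
Capacity = 3600 / 140
Capacity = 25.71 trains/hour

25.71


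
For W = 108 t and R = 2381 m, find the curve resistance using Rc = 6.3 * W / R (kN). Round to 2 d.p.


Rc = 6.3 * W / R
Rc = 6.3 * 108 / 2381
Rc = 680.4 / 2381
Rc = 0.29 kN

0.29


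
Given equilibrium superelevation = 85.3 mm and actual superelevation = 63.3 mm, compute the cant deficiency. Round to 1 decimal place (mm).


Cant deficiency = equilibrium cant - actual cant
CD = 85.3 - 63.3
CD = 22.0 mm

22.0


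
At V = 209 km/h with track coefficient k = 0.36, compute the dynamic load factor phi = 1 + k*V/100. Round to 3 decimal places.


phi = 1 + k * V / 100
phi = 1 + 0.36 * 209 / 100
phi = 1 + 0.7524
phi = 1.752

1.752


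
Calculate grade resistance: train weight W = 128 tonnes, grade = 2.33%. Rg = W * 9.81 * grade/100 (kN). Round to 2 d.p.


Rg = W * 9.81 * grade / 100
Rg = 128 * 9.81 * 2.33 / 100
Rg = 1255.68 * 0.0233
Rg = 29.26 kN

29.26


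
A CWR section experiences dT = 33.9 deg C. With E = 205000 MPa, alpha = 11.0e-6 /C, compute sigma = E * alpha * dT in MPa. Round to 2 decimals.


sigma = E * alpha * dT
sigma = 205000 * 11.0e-6 * 33.9
sigma = 2.255 * 33.9
sigma = 76.44 MPa

76.44


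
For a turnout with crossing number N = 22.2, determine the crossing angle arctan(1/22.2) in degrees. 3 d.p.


1/N = 1/22.2 = 0.045045
angle = arctan(0.045045) = 0.045015 rad
angle = 0.045015 * 180/pi = 2.579 degrees

2.579


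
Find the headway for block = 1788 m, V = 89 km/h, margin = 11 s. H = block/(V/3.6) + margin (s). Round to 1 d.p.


V = 89 / 3.6 = 24.7222 m/s
Block traversal time = 1788 / 24.7222 = 72.3236 s
Headway = 72.3236 + 11
Headway = 83.3 s

83.3


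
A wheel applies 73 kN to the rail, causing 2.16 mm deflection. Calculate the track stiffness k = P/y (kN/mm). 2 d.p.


Track stiffness k = P / y
k = 73 / 2.16
k = 33.80 kN/mm

33.80


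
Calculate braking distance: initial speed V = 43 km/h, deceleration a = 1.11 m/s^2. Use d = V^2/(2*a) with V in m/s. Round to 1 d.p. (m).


Convert speed: V = 43 / 3.6 = 11.9444 m/s
V^2 = 142.6698
d = 142.6698 / (2 * 1.11)
d = 142.6698 / 2.22
d = 64.3 m

64.3


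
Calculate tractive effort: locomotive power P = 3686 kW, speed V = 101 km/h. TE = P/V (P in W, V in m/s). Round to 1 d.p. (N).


Convert: P = 3686 kW = 3686000 W
V = 101 / 3.6 = 28.0556 m/s
TE = 3686000 / 28.0556
TE = 131382.2 N

131382.2


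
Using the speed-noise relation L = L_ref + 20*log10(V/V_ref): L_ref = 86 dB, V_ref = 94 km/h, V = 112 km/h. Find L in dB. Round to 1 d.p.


V/V_ref = 112 / 94 = 1.191489
log10(1.191489) = 0.07609
20 * 0.07609 = 1.5218
L = 86 + 1.5218 = 87.5 dB

87.5


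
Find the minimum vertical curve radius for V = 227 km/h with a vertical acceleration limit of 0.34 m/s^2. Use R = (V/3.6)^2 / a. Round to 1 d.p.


Convert speed: V = 227 / 3.6 = 63.0556 m/s
V^2 = 3976.0031 m^2/s^2
R_v = 3976.0031 / 0.34
R_v = 11694.1 m

11694.1


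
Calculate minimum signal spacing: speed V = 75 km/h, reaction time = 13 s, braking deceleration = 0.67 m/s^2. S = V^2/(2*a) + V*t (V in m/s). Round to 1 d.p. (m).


V = 75 / 3.6 = 20.8333 m/s
Braking distance = 20.8333^2 / (2*0.67) = 323.9013 m
Sighting distance = 20.8333 * 13 = 270.8333 m
S = 323.9013 + 270.8333 = 594.7 m

594.7


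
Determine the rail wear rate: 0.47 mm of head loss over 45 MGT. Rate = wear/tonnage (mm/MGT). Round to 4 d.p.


Wear rate = total wear / cumulative tonnage
Rate = 0.47 / 45
Rate = 0.0104 mm/MGT

0.0104


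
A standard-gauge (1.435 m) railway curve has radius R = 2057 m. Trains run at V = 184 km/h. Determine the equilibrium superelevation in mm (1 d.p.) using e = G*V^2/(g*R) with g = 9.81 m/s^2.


Convert speed: V = 184 / 3.6 = 51.1111 m/s
Apply formula: e = 1.435 * 51.1111^2 / (9.81 * 2057)
e = 1.435 * 2612.3457 / 20179.17
e = 0.185772 m = 185.8 mm

185.8


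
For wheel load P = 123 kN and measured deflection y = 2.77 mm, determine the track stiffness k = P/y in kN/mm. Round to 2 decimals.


Track stiffness k = P / y
k = 123 / 2.77
k = 44.40 kN/mm

44.40


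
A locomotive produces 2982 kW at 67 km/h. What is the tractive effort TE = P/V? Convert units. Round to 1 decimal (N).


Convert: P = 2982 kW = 2982000 W
V = 67 / 3.6 = 18.6111 m/s
TE = 2982000 / 18.6111
TE = 160226.9 N

160226.9


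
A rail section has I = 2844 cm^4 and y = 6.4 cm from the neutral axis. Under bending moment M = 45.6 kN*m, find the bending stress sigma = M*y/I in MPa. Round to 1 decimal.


Convert units:
M = 45.6 kN*m = 45600000 N*mm
y = 6.4 cm = 64 mm
I = 2844 cm^4 = 28440000 mm^4
sigma = 45600000 * 64 / 28440000
sigma = 102.6 MPa

102.6


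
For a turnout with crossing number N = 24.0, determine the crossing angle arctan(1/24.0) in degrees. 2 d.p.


1/N = 1/24.0 = 0.041667
angle = arctan(0.041667) = 0.041643 rad
angle = 0.041643 * 180/pi = 2.39 degrees

2.39


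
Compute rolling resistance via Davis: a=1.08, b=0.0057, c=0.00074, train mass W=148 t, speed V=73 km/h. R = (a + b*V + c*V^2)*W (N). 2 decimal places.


b*V = 0.0057 * 73 = 0.4161
c*V^2 = 0.00074 * 5329 = 3.94346
R_per_t = 1.08 + 0.4161 + 3.94346 = 5.43956 N/t
R_total = 5.43956 * 148 = 805.05 N

805.05


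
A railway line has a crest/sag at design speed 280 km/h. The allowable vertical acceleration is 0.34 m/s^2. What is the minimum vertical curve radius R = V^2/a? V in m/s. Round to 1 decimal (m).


Convert speed: V = 280 / 3.6 = 77.7778 m/s
V^2 = 6049.3827 m^2/s^2
R_v = 6049.3827 / 0.34
R_v = 17792.3 m

17792.3


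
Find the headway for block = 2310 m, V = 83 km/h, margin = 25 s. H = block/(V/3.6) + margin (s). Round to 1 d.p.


V = 83 / 3.6 = 23.0556 m/s
Block traversal time = 2310 / 23.0556 = 100.1928 s
Headway = 100.1928 + 25
Headway = 125.2 s

125.2


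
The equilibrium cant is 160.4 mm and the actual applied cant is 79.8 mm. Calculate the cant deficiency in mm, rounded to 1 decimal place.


Cant deficiency = equilibrium cant - actual cant
CD = 160.4 - 79.8
CD = 80.6 mm

80.6


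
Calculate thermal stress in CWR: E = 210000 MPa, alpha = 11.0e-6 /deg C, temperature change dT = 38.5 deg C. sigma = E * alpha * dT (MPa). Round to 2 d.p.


sigma = E * alpha * dT
sigma = 210000 * 11.0e-6 * 38.5
sigma = 2.31 * 38.5
sigma = 88.94 MPa

88.94


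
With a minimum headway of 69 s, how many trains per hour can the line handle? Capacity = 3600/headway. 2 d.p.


Capacity = 3600 / headway
Capacity = 3600 / 69
Capacity = 52.17 trains/hour

52.17


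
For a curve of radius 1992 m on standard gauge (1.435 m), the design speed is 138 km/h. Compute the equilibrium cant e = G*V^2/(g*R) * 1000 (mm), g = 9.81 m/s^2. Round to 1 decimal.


Convert speed: V = 138 / 3.6 = 38.3333 m/s
Apply formula: e = 1.435 * 38.3333^2 / (9.81 * 1992)
e = 1.435 * 1469.4444 / 19541.52
e = 0.107906 m = 107.9 mm

107.9


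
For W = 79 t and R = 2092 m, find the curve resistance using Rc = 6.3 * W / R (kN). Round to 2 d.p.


Rc = 6.3 * W / R
Rc = 6.3 * 79 / 2092
Rc = 497.7 / 2092
Rc = 0.24 kN

0.24


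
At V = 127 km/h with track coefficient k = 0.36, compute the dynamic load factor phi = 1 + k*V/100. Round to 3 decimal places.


phi = 1 + k * V / 100
phi = 1 + 0.36 * 127 / 100
phi = 1 + 0.4572
phi = 1.457

1.457


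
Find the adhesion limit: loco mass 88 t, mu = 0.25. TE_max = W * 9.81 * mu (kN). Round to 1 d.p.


TE_max = W * g * mu
TE_max = 88 * 9.81 * 0.25
TE_max = 863.28 * 0.25
TE_max = 215.8 kN

215.8


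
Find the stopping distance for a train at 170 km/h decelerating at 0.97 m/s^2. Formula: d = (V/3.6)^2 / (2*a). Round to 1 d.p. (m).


Convert speed: V = 170 / 3.6 = 47.2222 m/s
V^2 = 2229.9383
d = 2229.9383 / (2 * 0.97)
d = 2229.9383 / 1.94
d = 1149.5 m

1149.5


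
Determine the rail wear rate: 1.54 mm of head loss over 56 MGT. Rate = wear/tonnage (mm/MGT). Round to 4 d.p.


Wear rate = total wear / cumulative tonnage
Rate = 1.54 / 56
Rate = 0.0275 mm/MGT

0.0275


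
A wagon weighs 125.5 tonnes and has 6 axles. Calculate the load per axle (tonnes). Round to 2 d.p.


Load per axle = total weight / number of axles
Load = 125.5 / 6
Load = 20.92 tonnes

20.92


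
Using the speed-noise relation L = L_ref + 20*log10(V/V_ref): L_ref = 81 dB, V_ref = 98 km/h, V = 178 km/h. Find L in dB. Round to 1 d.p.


V/V_ref = 178 / 98 = 1.816327
log10(1.816327) = 0.259194
20 * 0.259194 = 5.1839
L = 81 + 5.1839 = 86.2 dB

86.2


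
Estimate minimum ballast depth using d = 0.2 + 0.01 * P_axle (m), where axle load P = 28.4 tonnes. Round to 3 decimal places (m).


d = 0.2 + 0.01 * 28.4
d = 0.2 + 0.284
d = 0.484 m

0.484


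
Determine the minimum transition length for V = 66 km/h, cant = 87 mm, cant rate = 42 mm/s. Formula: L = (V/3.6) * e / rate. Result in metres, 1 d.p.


Convert speed: V = 66 / 3.6 = 18.3333 m/s
L = 18.3333 * 87 / 42
L = 1595.0 / 42
L = 38.0 m

38.0


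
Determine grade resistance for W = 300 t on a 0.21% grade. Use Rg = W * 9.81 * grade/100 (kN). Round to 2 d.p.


Rg = W * 9.81 * grade / 100
Rg = 300 * 9.81 * 0.21 / 100
Rg = 2943.0 * 0.0021
Rg = 6.18 kN

6.18


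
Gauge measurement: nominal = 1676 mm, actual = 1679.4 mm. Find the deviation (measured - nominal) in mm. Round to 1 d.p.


Deviation = measured - nominal
Deviation = 1679.4 - 1676
Deviation = 3.4 mm

3.4


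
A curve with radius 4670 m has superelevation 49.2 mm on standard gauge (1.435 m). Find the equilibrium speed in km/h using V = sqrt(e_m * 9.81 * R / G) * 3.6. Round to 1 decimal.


Convert cant: e = 49.2 mm = 0.0492 m
V_ms = sqrt(0.0492 * 9.81 * 4670 / 1.435)
V_ms = sqrt(1570.721143) = 39.6323 m/s
V = 39.6323 * 3.6 = 142.7 km/h

142.7


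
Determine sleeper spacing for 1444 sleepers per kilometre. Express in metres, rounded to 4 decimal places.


Spacing = 1000 m / number of sleepers
Spacing = 1000 / 1444
Spacing = 0.6925 m

0.6925


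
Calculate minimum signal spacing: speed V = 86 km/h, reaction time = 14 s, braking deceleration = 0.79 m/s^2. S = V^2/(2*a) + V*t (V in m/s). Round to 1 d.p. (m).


V = 86 / 3.6 = 23.8889 m/s
Braking distance = 23.8889^2 / (2*0.79) = 361.1892 m
Sighting distance = 23.8889 * 14 = 334.4444 m
S = 361.1892 + 334.4444 = 695.6 m

695.6


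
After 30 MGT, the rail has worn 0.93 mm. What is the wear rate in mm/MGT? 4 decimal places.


Wear rate = total wear / cumulative tonnage
Rate = 0.93 / 30
Rate = 0.0310 mm/MGT

0.0310


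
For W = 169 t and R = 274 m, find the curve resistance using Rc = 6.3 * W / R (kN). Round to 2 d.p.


Rc = 6.3 * W / R
Rc = 6.3 * 169 / 274
Rc = 1064.7 / 274
Rc = 3.89 kN

3.89


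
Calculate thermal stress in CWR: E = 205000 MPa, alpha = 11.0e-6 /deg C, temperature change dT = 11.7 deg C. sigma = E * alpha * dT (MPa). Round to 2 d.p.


sigma = E * alpha * dT
sigma = 205000 * 11.0e-6 * 11.7
sigma = 2.255 * 11.7
sigma = 26.38 MPa

26.38


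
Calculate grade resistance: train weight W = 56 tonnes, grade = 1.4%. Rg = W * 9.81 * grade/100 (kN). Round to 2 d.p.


Rg = W * 9.81 * grade / 100
Rg = 56 * 9.81 * 1.4 / 100
Rg = 549.36 * 0.014
Rg = 7.69 kN

7.69


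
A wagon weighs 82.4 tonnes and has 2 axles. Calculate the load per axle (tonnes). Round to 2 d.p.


Load per axle = total weight / number of axles
Load = 82.4 / 2
Load = 41.20 tonnes

41.20


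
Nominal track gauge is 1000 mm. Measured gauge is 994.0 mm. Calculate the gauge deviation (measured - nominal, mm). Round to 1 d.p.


Deviation = measured - nominal
Deviation = 994.0 - 1000
Deviation = -6.0 mm

-6.0


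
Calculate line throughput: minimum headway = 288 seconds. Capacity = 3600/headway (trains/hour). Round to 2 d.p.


Capacity = 3600 / headway
Capacity = 3600 / 288
Capacity = 12.50 trains/hour

12.50


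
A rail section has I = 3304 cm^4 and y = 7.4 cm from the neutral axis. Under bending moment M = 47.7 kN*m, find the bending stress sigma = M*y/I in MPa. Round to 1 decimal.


Convert units:
M = 47.7 kN*m = 47700000 N*mm
y = 7.4 cm = 74 mm
I = 3304 cm^4 = 33040000 mm^4
sigma = 47700000 * 74 / 33040000
sigma = 106.8 MPa

106.8


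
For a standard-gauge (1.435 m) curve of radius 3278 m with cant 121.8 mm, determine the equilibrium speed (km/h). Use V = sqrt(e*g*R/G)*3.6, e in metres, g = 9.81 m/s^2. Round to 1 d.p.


Convert cant: e = 121.8 mm = 0.1218 m
V_ms = sqrt(0.1218 * 9.81 * 3278 / 1.435)
V_ms = sqrt(2729.438693) = 52.244 m/s
V = 52.244 * 3.6 = 188.1 km/h

188.1


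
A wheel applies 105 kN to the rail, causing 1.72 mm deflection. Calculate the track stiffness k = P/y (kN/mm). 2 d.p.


Track stiffness k = P / y
k = 105 / 1.72
k = 61.05 kN/mm

61.05


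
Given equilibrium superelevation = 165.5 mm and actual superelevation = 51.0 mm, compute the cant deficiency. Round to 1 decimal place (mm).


Cant deficiency = equilibrium cant - actual cant
CD = 165.5 - 51.0
CD = 114.5 mm

114.5


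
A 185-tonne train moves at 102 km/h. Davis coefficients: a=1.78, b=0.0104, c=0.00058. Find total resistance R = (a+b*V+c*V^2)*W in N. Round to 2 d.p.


b*V = 0.0104 * 102 = 1.0608
c*V^2 = 0.00058 * 10404 = 6.03432
R_per_t = 1.78 + 1.0608 + 6.03432 = 8.87512 N/t
R_total = 8.87512 * 185 = 1641.90 N

1641.90


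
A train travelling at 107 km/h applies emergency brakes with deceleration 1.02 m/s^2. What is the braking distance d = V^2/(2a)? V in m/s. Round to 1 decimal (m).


Convert speed: V = 107 / 3.6 = 29.7222 m/s
V^2 = 883.4105
d = 883.4105 / (2 * 1.02)
d = 883.4105 / 2.04
d = 433.0 m

433.0


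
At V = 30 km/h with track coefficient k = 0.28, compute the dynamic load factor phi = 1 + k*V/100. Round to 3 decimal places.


phi = 1 + k * V / 100
phi = 1 + 0.28 * 30 / 100
phi = 1 + 0.084
phi = 1.084

1.084


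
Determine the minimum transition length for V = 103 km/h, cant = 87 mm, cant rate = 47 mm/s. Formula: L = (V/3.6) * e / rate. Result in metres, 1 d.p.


Convert speed: V = 103 / 3.6 = 28.6111 m/s
L = 28.6111 * 87 / 47
L = 2489.1667 / 47
L = 53.0 m

53.0


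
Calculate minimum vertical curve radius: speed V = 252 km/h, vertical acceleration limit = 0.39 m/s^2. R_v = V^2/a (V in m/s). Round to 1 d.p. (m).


Convert speed: V = 252 / 3.6 = 70.0 m/s
V^2 = 4900.0 m^2/s^2
R_v = 4900.0 / 0.39
R_v = 12564.1 m

12564.1


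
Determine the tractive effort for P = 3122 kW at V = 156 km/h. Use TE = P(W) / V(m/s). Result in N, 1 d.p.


Convert: P = 3122 kW = 3122000 W
V = 156 / 3.6 = 43.3333 m/s
TE = 3122000 / 43.3333
TE = 72046.2 N

72046.2


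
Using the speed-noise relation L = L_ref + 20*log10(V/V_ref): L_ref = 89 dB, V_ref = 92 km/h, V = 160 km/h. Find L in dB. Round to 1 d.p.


V/V_ref = 160 / 92 = 1.73913
log10(1.73913) = 0.240332
20 * 0.240332 = 4.8066
L = 89 + 4.8066 = 93.8 dB

93.8


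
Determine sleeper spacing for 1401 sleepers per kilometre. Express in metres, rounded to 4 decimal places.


Spacing = 1000 m / number of sleepers
Spacing = 1000 / 1401
Spacing = 0.7138 m

0.7138


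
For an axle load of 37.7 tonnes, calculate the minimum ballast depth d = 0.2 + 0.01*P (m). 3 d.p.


d = 0.2 + 0.01 * 37.7
d = 0.2 + 0.377
d = 0.577 m

0.577


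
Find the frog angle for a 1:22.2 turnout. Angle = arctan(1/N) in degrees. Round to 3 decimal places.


1/N = 1/22.2 = 0.045045
angle = arctan(0.045045) = 0.045015 rad
angle = 0.045015 * 180/pi = 2.579 degrees

2.579


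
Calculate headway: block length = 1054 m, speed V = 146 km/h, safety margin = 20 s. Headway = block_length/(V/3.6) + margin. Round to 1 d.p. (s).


V = 146 / 3.6 = 40.5556 m/s
Block traversal time = 1054 / 40.5556 = 25.989 s
Headway = 25.989 + 20
Headway = 46.0 s

46.0


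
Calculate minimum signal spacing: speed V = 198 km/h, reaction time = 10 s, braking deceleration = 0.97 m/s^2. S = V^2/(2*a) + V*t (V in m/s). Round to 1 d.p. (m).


V = 198 / 3.6 = 55.0 m/s
Braking distance = 55.0^2 / (2*0.97) = 1559.2784 m
Sighting distance = 55.0 * 10 = 550.0 m
S = 1559.2784 + 550.0 = 2109.3 m

2109.3


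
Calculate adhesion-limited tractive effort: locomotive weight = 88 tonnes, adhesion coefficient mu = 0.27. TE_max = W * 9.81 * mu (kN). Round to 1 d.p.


TE_max = W * g * mu
TE_max = 88 * 9.81 * 0.27
TE_max = 863.28 * 0.27
TE_max = 233.1 kN

233.1


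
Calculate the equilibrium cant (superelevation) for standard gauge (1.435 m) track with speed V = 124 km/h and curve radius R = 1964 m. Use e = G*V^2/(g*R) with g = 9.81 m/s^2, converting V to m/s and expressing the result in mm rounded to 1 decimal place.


Convert speed: V = 124 / 3.6 = 34.4444 m/s
Apply formula: e = 1.435 * 34.4444^2 / (9.81 * 1964)
e = 1.435 * 1186.4198 / 19266.84
e = 0.088365 m = 88.4 mm

88.4


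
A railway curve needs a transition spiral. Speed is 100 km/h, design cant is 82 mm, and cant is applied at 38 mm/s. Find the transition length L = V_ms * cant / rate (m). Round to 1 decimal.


Convert speed: V = 100 / 3.6 = 27.7778 m/s
L = 27.7778 * 82 / 38
L = 2277.7778 / 38
L = 59.9 m

59.9


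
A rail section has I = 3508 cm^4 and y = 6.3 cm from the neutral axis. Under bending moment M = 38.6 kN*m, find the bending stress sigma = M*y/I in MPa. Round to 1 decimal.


Convert units:
M = 38.6 kN*m = 38600000 N*mm
y = 6.3 cm = 63 mm
I = 3508 cm^4 = 35080000 mm^4
sigma = 38600000 * 63 / 35080000
sigma = 69.3 MPa

69.3


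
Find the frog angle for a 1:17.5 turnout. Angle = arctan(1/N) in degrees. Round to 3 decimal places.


1/N = 1/17.5 = 0.057143
angle = arctan(0.057143) = 0.057081 rad
angle = 0.057081 * 180/pi = 3.270 degrees

3.270


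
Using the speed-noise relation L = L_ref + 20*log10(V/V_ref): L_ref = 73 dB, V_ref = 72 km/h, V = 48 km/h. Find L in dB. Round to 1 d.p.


V/V_ref = 48 / 72 = 0.666667
log10(0.666667) = -0.176091
20 * -0.176091 = -3.5218
L = 73 + -3.5218 = 69.5 dB

69.5


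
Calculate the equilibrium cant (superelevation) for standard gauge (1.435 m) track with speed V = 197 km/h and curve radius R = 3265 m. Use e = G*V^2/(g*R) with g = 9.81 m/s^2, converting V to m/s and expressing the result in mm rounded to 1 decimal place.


Convert speed: V = 197 / 3.6 = 54.7222 m/s
Apply formula: e = 1.435 * 54.7222^2 / (9.81 * 3265)
e = 1.435 * 2994.5216 / 32029.65
e = 0.134161 m = 134.2 mm

134.2


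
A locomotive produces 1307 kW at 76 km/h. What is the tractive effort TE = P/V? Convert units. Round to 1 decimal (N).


Convert: P = 1307 kW = 1307000 W
V = 76 / 3.6 = 21.1111 m/s
TE = 1307000 / 21.1111
TE = 61910.5 N

61910.5


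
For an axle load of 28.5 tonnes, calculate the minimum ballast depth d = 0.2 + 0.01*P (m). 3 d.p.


d = 0.2 + 0.01 * 28.5
d = 0.2 + 0.285
d = 0.485 m

0.485


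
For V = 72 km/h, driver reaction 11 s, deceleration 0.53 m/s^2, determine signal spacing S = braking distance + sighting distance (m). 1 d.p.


V = 72 / 3.6 = 20.0 m/s
Braking distance = 20.0^2 / (2*0.53) = 377.3585 m
Sighting distance = 20.0 * 11 = 220.0 m
S = 377.3585 + 220.0 = 597.4 m

597.4


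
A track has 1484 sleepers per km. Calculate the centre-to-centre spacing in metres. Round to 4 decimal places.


Spacing = 1000 m / number of sleepers
Spacing = 1000 / 1484
Spacing = 0.6739 m

0.6739


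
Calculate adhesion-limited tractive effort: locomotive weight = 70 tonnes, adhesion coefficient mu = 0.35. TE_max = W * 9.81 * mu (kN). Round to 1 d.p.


TE_max = W * g * mu
TE_max = 70 * 9.81 * 0.35
TE_max = 686.7 * 0.35
TE_max = 240.3 kN

240.3


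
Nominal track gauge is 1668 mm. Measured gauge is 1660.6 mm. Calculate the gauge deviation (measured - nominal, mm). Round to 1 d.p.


Deviation = measured - nominal
Deviation = 1660.6 - 1668
Deviation = -7.4 mm

-7.4


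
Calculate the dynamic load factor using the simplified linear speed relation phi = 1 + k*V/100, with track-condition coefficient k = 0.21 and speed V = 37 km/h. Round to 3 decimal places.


phi = 1 + k * V / 100
phi = 1 + 0.21 * 37 / 100
phi = 1 + 0.0777
phi = 1.078

1.078


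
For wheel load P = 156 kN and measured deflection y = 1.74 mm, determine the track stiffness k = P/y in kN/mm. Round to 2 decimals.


Track stiffness k = P / y
k = 156 / 1.74
k = 89.66 kN/mm

89.66


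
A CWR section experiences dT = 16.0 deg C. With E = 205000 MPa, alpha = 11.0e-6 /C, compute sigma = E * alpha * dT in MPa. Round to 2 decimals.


sigma = E * alpha * dT
sigma = 205000 * 11.0e-6 * 16.0
sigma = 2.255 * 16.0
sigma = 36.08 MPa

36.08


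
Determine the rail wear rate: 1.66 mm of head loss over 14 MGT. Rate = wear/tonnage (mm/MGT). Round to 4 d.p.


Wear rate = total wear / cumulative tonnage
Rate = 1.66 / 14
Rate = 0.1186 mm/MGT

0.1186


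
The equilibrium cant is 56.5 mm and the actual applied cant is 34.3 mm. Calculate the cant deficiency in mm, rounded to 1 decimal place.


Cant deficiency = equilibrium cant - actual cant
CD = 56.5 - 34.3
CD = 22.2 mm

22.2


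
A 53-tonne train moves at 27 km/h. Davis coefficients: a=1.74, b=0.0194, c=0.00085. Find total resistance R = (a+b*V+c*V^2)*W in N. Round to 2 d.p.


b*V = 0.0194 * 27 = 0.5238
c*V^2 = 0.00085 * 729 = 0.61965
R_per_t = 1.74 + 0.5238 + 0.61965 = 2.88345 N/t
R_total = 2.88345 * 53 = 152.82 N

152.82


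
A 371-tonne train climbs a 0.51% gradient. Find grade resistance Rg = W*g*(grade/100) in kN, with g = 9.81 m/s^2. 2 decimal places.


Rg = W * 9.81 * grade / 100
Rg = 371 * 9.81 * 0.51 / 100
Rg = 3639.51 * 0.0051
Rg = 18.56 kN

18.56


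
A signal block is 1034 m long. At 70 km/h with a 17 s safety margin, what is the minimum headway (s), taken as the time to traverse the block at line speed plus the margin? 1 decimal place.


V = 70 / 3.6 = 19.4444 m/s
Block traversal time = 1034 / 19.4444 = 53.1771 s
Headway = 53.1771 + 17
Headway = 70.2 s

70.2


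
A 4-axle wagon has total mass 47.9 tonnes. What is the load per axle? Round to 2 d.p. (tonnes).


Load per axle = total weight / number of axles
Load = 47.9 / 4
Load = 11.98 tonnes

11.98


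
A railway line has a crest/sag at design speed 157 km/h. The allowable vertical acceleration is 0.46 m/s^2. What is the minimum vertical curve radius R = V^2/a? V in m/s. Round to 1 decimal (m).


Convert speed: V = 157 / 3.6 = 43.6111 m/s
V^2 = 1901.929 m^2/s^2
R_v = 1901.929 / 0.46
R_v = 4134.6 m

4134.6


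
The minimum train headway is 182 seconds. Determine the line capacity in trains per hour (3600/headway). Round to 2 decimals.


Capacity = 3600 / headway
Capacity = 3600 / 182
Capacity = 19.78 trains/hour

19.78


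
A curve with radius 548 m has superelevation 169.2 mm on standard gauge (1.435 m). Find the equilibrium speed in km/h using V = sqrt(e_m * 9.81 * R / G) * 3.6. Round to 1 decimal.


Convert cant: e = 169.2 mm = 0.1692 m
V_ms = sqrt(0.1692 * 9.81 * 548 / 1.435)
V_ms = sqrt(633.866826) = 25.1767 m/s
V = 25.1767 * 3.6 = 90.6 km/h

90.6


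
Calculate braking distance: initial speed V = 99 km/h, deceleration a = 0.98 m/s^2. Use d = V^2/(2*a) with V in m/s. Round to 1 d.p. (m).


Convert speed: V = 99 / 3.6 = 27.5 m/s
V^2 = 756.25
d = 756.25 / (2 * 0.98)
d = 756.25 / 1.96
d = 385.8 m

385.8


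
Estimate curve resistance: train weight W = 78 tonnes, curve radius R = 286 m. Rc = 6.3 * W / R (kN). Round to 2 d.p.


Rc = 6.3 * W / R
Rc = 6.3 * 78 / 286
Rc = 491.4 / 286
Rc = 1.72 kN

1.72


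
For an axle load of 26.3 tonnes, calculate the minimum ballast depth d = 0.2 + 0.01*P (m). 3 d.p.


d = 0.2 + 0.01 * 26.3
d = 0.2 + 0.263
d = 0.463 m

0.463


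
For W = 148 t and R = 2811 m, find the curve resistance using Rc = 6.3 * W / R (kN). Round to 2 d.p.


Rc = 6.3 * W / R
Rc = 6.3 * 148 / 2811
Rc = 932.4 / 2811
Rc = 0.33 kN

0.33


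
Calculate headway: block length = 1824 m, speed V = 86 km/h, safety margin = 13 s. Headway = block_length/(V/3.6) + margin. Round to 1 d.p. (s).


V = 86 / 3.6 = 23.8889 m/s
Block traversal time = 1824 / 23.8889 = 76.3535 s
Headway = 76.3535 + 13
Headway = 89.4 s

89.4


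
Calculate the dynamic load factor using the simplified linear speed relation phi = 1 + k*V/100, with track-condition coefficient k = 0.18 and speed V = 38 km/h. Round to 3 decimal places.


phi = 1 + k * V / 100
phi = 1 + 0.18 * 38 / 100
phi = 1 + 0.0684
phi = 1.068

1.068


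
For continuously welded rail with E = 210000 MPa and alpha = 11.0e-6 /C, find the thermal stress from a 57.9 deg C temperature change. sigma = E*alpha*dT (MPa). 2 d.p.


sigma = E * alpha * dT
sigma = 210000 * 11.0e-6 * 57.9
sigma = 2.31 * 57.9
sigma = 133.75 MPa

133.75


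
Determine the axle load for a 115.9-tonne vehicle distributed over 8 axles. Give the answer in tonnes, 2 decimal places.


Load per axle = total weight / number of axles
Load = 115.9 / 8
Load = 14.49 tonnes

14.49
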